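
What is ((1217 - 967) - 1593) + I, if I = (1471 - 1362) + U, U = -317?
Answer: -1551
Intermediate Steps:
I = -208 (I = (1471 - 1362) - 317 = 109 - 317 = -208)
((1217 - 967) - 1593) + I = ((1217 - 967) - 1593) - 208 = (250 - 1593) - 208 = -1343 - 208 = -1551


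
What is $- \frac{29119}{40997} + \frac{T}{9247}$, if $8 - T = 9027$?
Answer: $- \frac{639015336}{379099259} \approx -1.6856$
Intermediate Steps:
$T = -9019$ ($T = 8 - 9027 = -9019$)
$- \frac{29119}{40997} + \frac{T}{9247} = - \frac{29119}{40997} - \frac{9019}{9247} = - \frac{639015336}{379099259}$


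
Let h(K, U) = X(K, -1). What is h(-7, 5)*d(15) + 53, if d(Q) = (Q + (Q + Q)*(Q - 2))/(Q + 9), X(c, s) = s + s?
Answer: 77/4 ≈ 19.250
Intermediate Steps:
X(c, s) = 2*s
h(K, U) = -2 (h(K, U) = 2*(-1) = -2)
d(Q) = (Q + 2*Q*(-2 + Q))/(9 + Q) (d(Q) = (Q + (2*Q)*(-2 + Q))/(9 + Q) = (Q + 2*Q*(-2 + Q))/(9 + Q))
h(-7, 5)*d(15) + 53 = -30*(-3 + 2*15)/(9 + 15) + 53 = -30*(-3 + 30)/24 + 53 = -30*27/24 + 53 = -2*135/8 + 53 = -135/4 + 53 = 77/4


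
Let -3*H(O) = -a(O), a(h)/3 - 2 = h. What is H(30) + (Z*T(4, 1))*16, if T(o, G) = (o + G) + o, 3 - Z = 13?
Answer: -1408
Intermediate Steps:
Z = -10 (Z = 3 - 1*13 = 3 - 13 = -10)
a(h) = 6 + 3*h
H(O) = 2 + O (H(O) = -(-1)*(6 + 3*O)/3 = -(-6 - 3*O)/3 = 2 + O)
T(o, G) = G + 2*o (T(o, G) = (G + o) + o = G + 2*o)
H(30) + (Z*T(4, 1))*16 = (2 + 30) - 10*(1 + 2*4)*16 = 32 - 10*(1 + 8)*16 = 32 - 10*9*16 = 32 - 90*16 = 32 - 1440 = -1408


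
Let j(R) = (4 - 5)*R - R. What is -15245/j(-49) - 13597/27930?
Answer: -2179211/13965 ≈ -156.05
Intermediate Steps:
j(R) = -2*R (j(R) = -R - R = -2*R)
-15245/j(-49) - 13597/27930 = -15245/((-2*(-49))) - 13597/27930 = -15245/98 - 13597*1/27930 = -15245*1/98 - 13597/27930 = -15245/98 - 13597/27930 = -2179211/13965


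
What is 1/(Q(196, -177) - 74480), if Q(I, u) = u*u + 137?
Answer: -1/43014 ≈ -2.3248e-5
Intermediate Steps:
Q(I, u) = 137 + u**2 (Q(I, u) = u**2 + 137 = 137 + u**2)
1/(Q(196, -177) - 74480) = 1/((137 + (-177)**2) - 74480) = 1/((137 + 31329) - 74480) = 1/(31466 - 74480) = 1/(-43014) = -1/43014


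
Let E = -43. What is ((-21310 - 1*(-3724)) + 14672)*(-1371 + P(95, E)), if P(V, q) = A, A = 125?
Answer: 3630844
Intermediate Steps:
P(V, q) = 125
((-21310 - 1*(-3724)) + 14672)*(-1371 + P(95, E)) = ((-21310 - 1*(-3724)) + 14672)*(-1371 + 125) = ((-21310 + 3724) + 14672)*(-1246) = (-17586 + 14672)*(-1246) = -2914*(-1246) = 3630844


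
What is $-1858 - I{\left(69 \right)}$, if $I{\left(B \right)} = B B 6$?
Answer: $-30424$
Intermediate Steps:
$I{\left(B \right)} = 6 B^{2}$ ($I{\left(B \right)} = B^{2} \cdot 6 = 6 B^{2}$)
$-1858 - I{\left(69 \right)} = -1858 - 6 \cdot 69^{2} = -1858 - 6 \cdot 4761 = -1858 - 28566 = -30424$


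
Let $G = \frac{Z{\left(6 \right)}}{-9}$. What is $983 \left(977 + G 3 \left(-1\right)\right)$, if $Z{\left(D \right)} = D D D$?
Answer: $1031167$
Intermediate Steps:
$Z{\left(D \right)} = D^{3}$ ($Z{\left(D \right)} = D^{2} D = D^{3}$)
$G = -24$ ($G = \frac{6^{3}}{-9} = 216 \left(- \frac{1}{9}\right) = -24$)
$983 \left(977 + G 3 \left(-1\right)\right) = 983 \left(977 + \left(-24\right) 3 \left(-1\right)\right) = 983 \left(977 - -72\right) = 983 \left(977 + 72\right) = 983 \cdot 1049 = 1031167$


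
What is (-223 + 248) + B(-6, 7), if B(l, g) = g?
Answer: 32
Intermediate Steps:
(-223 + 248) + B(-6, 7) = (-223 + 248) + 7 = 25 + 7 = 32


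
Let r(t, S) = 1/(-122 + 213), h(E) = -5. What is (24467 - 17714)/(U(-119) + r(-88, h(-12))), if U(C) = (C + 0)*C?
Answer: 614523/1288652 ≈ 0.47687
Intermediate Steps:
U(C) = C² (U(C) = C*C = C²)
r(t, S) = 1/91
(24467 - 17714)/(U(-119) + r(-88, h(-12))) = (24467 - 17714)/((-119)² + 1/91) = 6753/(14161 + 1/91) = 6753/(1288652/91) = 6753*(91/1288652) = 614523/1288652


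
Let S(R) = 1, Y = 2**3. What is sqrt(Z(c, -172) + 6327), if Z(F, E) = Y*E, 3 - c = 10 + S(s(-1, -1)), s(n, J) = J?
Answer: sqrt(4951) ≈ 70.363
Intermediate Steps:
Y = 8
c = -8 (c = 3 - (10 + 1) = 3 - 1*11 = 3 - 11 = -8)
Z(F, E) = 8*E
sqrt(Z(c, -172) + 6327) = sqrt(8*(-172) + 6327) = sqrt(-1376 + 6327) = sqrt(4951)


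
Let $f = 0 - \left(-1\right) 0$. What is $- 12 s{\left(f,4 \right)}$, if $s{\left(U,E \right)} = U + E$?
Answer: $-48$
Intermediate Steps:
$f = 0$ ($f = 0 - 0 = 0 + 0 = 0$)
$s{\left(U,E \right)} = E + U$
$- 12 s{\left(f,4 \right)} = - 12 \left(4 + 0\right) = \left(-12\right) 4 = -48$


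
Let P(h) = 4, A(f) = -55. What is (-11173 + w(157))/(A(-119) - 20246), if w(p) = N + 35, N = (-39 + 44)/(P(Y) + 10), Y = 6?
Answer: 155927/284214 ≈ 0.54862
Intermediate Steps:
N = 5/14 (N = (-39 + 44)/(4 + 10) = 5/14 ≈ 0.35714)
w(p) = 495/14 (w(p) = 5/14 + 35 = 495/14)
(-11173 + w(157))/(A(-119) - 20246) = (-11173 + 495/14)/(-55 - 20246) = -155927/14/(-20301) = -155927/14*(-1/20301) = 155927/284214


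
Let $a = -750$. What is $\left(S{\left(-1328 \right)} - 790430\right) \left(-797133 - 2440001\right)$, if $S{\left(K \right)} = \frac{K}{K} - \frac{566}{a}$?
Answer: $\frac{959520805323328}{375} \approx 2.5587 \cdot 10^{12}$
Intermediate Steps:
$S{\left(K \right)} = \frac{658}{375}$ ($S{\left(K \right)} = \frac{K}{K} - \frac{566}{-750} = 1 - - \frac{283}{375} = 1 + \frac{283}{375} = \frac{658}{375}$)
$\left(S{\left(-1328 \right)} - 790430\right) \left(-797133 - 2440001\right) = \left(\frac{658}{375} - 790430\right) \left(-797133 - 2440001\right) = \left(- \frac{296410592}{375}\right) \left(-3237134\right) = \frac{959520805323328}{375}$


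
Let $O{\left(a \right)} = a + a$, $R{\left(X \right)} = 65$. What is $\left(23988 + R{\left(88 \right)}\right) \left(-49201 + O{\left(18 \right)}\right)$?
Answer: $-1182565745$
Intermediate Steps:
$O{\left(a \right)} = 2 a$
$\left(23988 + R{\left(88 \right)}\right) \left(-49201 + O{\left(18 \right)}\right) = \left(23988 + 65\right) \left(-49201 + 2 \cdot 18\right) = 24053 \left(-49201 + 36\right) = 24053 \left(-49165\right) = -1182565745$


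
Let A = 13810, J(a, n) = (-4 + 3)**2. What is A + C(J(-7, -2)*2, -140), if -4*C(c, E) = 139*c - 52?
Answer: 27507/2 ≈ 13754.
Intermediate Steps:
J(a, n) = 1 (J(a, n) = (-1)**2 = 1)
C(c, E) = 13 - 139*c/4 (C(c, E) = -(139*c - 52)/4 = -(-52 + 139*c)/4 = 13 - 139*c/4)
A + C(J(-7, -2)*2, -140) = 13810 + (13 - 139*2/4) = 13810 + (13 - 139/4*2) = 13810 + (13 - 139/2) = 13810 - 113/2 = 27507/2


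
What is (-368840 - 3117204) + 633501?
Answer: -2852543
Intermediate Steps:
(-368840 - 3117204) + 633501 = -3486044 + 633501 = -2852543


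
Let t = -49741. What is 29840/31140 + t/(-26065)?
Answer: 116335717/40583205 ≈ 2.8666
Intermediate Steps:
29840/31140 + t/(-26065) = 29840/31140 - 49741/(-26065) = 29840*(1/31140) - 49741*(-1/26065) = 1492/1557 + 49741/26065 = 116335717/40583205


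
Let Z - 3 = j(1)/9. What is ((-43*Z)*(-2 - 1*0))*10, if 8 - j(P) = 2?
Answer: 9460/3 ≈ 3153.3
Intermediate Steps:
j(P) = 6 (j(P) = 8 - 1*2 = 8 - 2 = 6)
Z = 11/3 (Z = 3 + 6/9 = 3 + 6*(⅑) = 3 + ⅔ = 11/3 ≈ 3.6667)
((-43*Z)*(-2 - 1*0))*10 = ((-43*11/3)*(-2 - 1*0))*10 = -473*(-2 + 0)/3*10 = -473/3*(-2)*10 = (946/3)*10 = 9460/3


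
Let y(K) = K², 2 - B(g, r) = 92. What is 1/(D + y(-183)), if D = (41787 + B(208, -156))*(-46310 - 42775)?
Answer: -1/3714543756 ≈ -2.6921e-10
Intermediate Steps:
B(g, r) = -90 (B(g, r) = 2 - 1*92 = 2 - 92 = -90)
D = -3714577245 (D = (41787 - 90)*(-46310 - 42775) = 41697*(-89085) = -3714577245)
1/(D + y(-183)) = 1/(-3714577245 + (-183)²) = 1/(-3714577245 + 33489) = 1/(-3714543756) = -1/3714543756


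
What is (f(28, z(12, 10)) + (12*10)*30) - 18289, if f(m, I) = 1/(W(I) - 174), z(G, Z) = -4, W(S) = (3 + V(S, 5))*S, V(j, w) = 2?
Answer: -2849667/194 ≈ -14689.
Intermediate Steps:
W(S) = 5*S (W(S) = (3 + 2)*S = 5*S)
f(m, I) = 1/(-174 + 5*I) (f(m, I) = 1/(5*I - 174) = 1/(-174 + 5*I))
(f(28, z(12, 10)) + (12*10)*30) - 18289 = (1/(-174 + 5*(-4)) + (12*10)*30) - 18289 = (1/(-174 - 20) + 120*30) - 18289 = (1/(-194) + 3600) - 18289 = (-1/194 + 3600) - 18289 = 698399/194 - 18289 = -2849667/194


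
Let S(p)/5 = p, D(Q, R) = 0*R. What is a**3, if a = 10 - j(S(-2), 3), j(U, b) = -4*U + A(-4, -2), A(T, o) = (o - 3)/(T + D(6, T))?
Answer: -1953125/64 ≈ -30518.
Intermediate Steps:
D(Q, R) = 0
A(T, o) = (-3 + o)/T (A(T, o) = (o - 3)/(T + 0) = (-3 + o)/T)
S(p) = 5*p
j(U, b) = 5/4 - 4*U (j(U, b) = -4*U + (-3 - 2)/(-4) = -4*U - 1/4*(-5) = -4*U + 5/4 = 5/4 - 4*U)
a = -125/4 (a = 10 - (5/4 - 20*(-2)) = 10 - (5/4 - 4*(-10)) = 10 - (5/4 + 40) = 10 - 1*165/4 = 10 - 165/4 = -125/4 ≈ -31.250)
a**3 = (-125/4)**3 = -1953125/64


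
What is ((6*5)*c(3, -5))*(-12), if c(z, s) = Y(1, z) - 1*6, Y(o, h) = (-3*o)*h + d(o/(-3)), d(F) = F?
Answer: 5520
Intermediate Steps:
Y(o, h) = -o/3 - 3*h*o (Y(o, h) = (-3*o)*h + o/(-3) = -3*h*o + o*(-⅓) = -3*h*o - o/3 = -o/3 - 3*h*o)
c(z, s) = -19/3 - 3*z (c(z, s) = (⅓)*1*(-1 - 9*z) - 1*6 = (-⅓ - 3*z) - 6 = -19/3 - 3*z)
((6*5)*c(3, -5))*(-12) = ((6*5)*(-19/3 - 3*3))*(-12) = (30*(-19/3 - 9))*(-12) = (30*(-46/3))*(-12) = -460*(-12) = 5520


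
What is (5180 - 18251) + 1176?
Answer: -11895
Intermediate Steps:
(5180 - 18251) + 1176 = -13071 + 1176 = -11895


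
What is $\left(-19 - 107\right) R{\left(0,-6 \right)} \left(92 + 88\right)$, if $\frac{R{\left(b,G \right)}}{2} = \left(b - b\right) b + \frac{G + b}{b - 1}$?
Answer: $-272160$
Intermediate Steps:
$R{\left(b,G \right)} = \frac{2 \left(G + b\right)}{-1 + b}$ ($R{\left(b,G \right)} = 2 \left(\left(b - b\right) b + \frac{G + b}{b - 1}\right) = 2 \left(0 b + \frac{G + b}{-1 + b}\right) = 2 \left(0 + \frac{G + b}{-1 + b}\right) = 2 \frac{G + b}{-1 + b} = \frac{2 \left(G + b\right)}{-1 + b}$)
$\left(-19 - 107\right) R{\left(0,-6 \right)} \left(92 + 88\right) = \left(-19 - 107\right) \frac{2 \left(-6 + 0\right)}{-1 + 0} \left(92 + 88\right) = \left(-19 - 107\right) 2 \frac{1}{-1} \left(-6\right) 180 = - 126 \cdot 2 \left(-1\right) \left(-6\right) 180 = \left(-126\right) 12 \cdot 180 = \left(-1512\right) 180 = -272160$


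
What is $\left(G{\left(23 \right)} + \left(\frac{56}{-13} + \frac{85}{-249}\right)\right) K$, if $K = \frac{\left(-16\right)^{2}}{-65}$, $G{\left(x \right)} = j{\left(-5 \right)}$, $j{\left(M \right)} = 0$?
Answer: $\frac{3852544}{210405} \approx 18.31$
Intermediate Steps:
$G{\left(x \right)} = 0$
$K = - \frac{256}{65}$ ($K = 256 \left(- \frac{1}{65}\right) = - \frac{256}{65} \approx -3.9385$)
$\left(G{\left(23 \right)} + \left(\frac{56}{-13} + \frac{85}{-249}\right)\right) K = \left(0 + \left(\frac{56}{-13} + \frac{85}{-249}\right)\right) \left(- \frac{256}{65}\right) = \left(0 + \left(56 \left(- \frac{1}{13}\right) + 85 \left(- \frac{1}{249}\right)\right)\right) \left(- \frac{256}{65}\right) = \left(0 - \frac{15049}{3237}\right) \left(- \frac{256}{65}\right) = \left(- \frac{15049}{3237}\right) \left(- \frac{256}{65}\right) = \frac{3852544}{210405}$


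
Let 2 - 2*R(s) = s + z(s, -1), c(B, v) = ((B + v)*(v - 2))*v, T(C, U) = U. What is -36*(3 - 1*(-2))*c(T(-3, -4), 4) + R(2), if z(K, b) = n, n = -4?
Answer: 2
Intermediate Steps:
z(K, b) = -4
c(B, v) = v*(-2 + v)*(B + v) (c(B, v) = ((B + v)*(-2 + v))*v = ((-2 + v)*(B + v))*v = v*(-2 + v)*(B + v))
R(s) = 3 - s/2 (R(s) = 1 - (s - 4)/2 = 1 - (-4 + s)/2 = 1 + (2 - s/2) = 3 - s/2)
-36*(3 - 1*(-2))*c(T(-3, -4), 4) + R(2) = -36*(3 - 1*(-2))*4*(4² - 2*(-4) - 2*4 - 4*4) + (3 - ½*2) = -36*(3 + 2)*4*(16 + 8 - 8 - 16) + (3 - 1) = -180*4*0 + 2 = -180*0 + 2 = -36*0 + 2 = 0 + 2 = 2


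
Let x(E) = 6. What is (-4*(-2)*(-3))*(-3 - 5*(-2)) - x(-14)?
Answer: -174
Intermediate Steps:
(-4*(-2)*(-3))*(-3 - 5*(-2)) - x(-14) = (-4*(-2)*(-3))*(-3 - 5*(-2)) - 1*6 = (8*(-3))*(-3 + 10) - 6 = -24*7 - 6 = -168 - 6 = -174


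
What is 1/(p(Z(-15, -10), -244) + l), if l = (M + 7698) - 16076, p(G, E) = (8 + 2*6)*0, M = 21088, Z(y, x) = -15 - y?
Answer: 1/12710 ≈ 7.8678e-5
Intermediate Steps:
p(G, E) = 0 (p(G, E) = (8 + 12)*0 = 20*0 = 0)
l = 12710 (l = (21088 + 7698) - 16076 = 28786 - 16076 = 12710)
1/(p(Z(-15, -10), -244) + l) = 1/(0 + 12710) = 1/12710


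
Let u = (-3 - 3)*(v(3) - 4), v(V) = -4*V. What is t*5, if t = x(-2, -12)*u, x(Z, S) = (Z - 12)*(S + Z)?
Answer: 94080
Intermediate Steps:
u = 96 (u = (-3 - 3)*(-4*3 - 4) = -6*(-12 - 4) = -6*(-16) = 96)
x(Z, S) = (-12 + Z)*(S + Z)
t = 18816 (t = ((-2)² - 12*(-12) - 12*(-2) - 12*(-2))*96 = (4 + 144 + 24 + 24)*96 = 196*96 = 18816)
t*5 = 18816*5 = 94080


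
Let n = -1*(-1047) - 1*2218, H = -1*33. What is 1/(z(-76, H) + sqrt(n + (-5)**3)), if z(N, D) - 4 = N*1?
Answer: -1/90 - I/180 ≈ -0.011111 - 0.0055556*I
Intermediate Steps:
H = -33
z(N, D) = 4 + N (z(N, D) = 4 + N*1 = 4 + N)
n = -1171 (n = 1047 - 2218 = -1171)
1/(z(-76, H) + sqrt(n + (-5)**3)) = 1/((4 - 76) + sqrt(-1171 + (-5)**3)) = 1/(-72 + sqrt(-1171 - 125)) = 1/(-72 + sqrt(-1296)) = 1/(-72 + 36*I) = (-72 - 36*I)/6480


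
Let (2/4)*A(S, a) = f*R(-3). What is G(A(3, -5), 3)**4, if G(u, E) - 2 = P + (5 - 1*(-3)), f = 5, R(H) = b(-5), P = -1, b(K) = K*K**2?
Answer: 6561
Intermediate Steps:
b(K) = K**3
R(H) = -125 (R(H) = (-5)**3 = -125)
A(S, a) = -1250 (A(S, a) = 2*(5*(-125)) = 2*(-625) = -1250)
G(u, E) = 9 (G(u, E) = 2 + (-1 + (5 - 1*(-3))) = 2 + (-1 + (5 + 3)) = 2 + (-1 + 8) = 2 + 7 = 9)
G(A(3, -5), 3)**4 = 9**4 = 6561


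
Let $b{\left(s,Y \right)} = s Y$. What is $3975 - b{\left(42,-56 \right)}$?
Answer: $6327$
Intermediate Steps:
$b{\left(s,Y \right)} = Y s$
$3975 - b{\left(42,-56 \right)} = 3975 - \left(-56\right) 42 = 3975 - -2352 = 3975 + 2352 = 6327$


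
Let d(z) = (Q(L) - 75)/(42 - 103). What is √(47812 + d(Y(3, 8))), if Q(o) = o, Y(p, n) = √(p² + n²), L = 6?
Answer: √177912661/61 ≈ 218.66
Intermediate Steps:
Y(p, n) = √(n² + p²)
d(z) = 69/61 (d(z) = (6 - 75)/(42 - 103) = -69/(-61) = -69*(-1/61) = 69/61)
√(47812 + d(Y(3, 8))) = √(47812 + 69/61) = √(2916601/61) = √177912661/61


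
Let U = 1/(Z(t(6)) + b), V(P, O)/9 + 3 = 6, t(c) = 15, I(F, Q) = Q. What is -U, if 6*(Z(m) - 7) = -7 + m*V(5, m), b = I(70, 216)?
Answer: -3/868 ≈ -0.0034562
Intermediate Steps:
b = 216
V(P, O) = 27 (V(P, O) = -27 + 9*6 = -27 + 54 = 27)
Z(m) = 35/6 + 9*m/2 (Z(m) = 7 + (-7 + m*27)/6 = 7 + (-7 + 27*m)/6 = 7 + (-7/6 + 9*m/2) = 35/6 + 9*m/2)
U = 3/868 (U = 1/((35/6 + (9/2)*15) + 216) = 1/((35/6 + 135/2) + 216) = 1/(220/3 + 216) = 1/(868/3) = 3/868 ≈ 0.0034562)
-U = -1*3/868 = -3/868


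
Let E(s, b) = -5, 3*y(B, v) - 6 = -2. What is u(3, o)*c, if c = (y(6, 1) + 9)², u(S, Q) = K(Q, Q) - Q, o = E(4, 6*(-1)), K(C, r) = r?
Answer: 0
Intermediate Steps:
y(B, v) = 4/3 (y(B, v) = 2 + (⅓)*(-2) = 2 - ⅔ = 4/3)
o = -5
u(S, Q) = 0 (u(S, Q) = Q - Q = 0)
c = 961/9 (c = (4/3 + 9)² = (31/3)² = 961/9 ≈ 106.78)
u(3, o)*c = 0*(961/9) = 0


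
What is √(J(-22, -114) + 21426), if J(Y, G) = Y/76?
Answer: √30938726/38 ≈ 146.38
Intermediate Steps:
J(Y, G) = Y/76 (J(Y, G) = Y*(1/76) = Y/76)
√(J(-22, -114) + 21426) = √((1/76)*(-22) + 21426) = √(-11/38 + 21426) = √(814177/38) = √30938726/38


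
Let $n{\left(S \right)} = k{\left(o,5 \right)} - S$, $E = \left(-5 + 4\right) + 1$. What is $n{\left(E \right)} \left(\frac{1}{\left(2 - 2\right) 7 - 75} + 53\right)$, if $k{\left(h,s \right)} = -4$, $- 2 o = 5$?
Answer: $- \frac{15896}{75} \approx -211.95$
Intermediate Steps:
$o = - \frac{5}{2}$ ($o = \left(- \frac{1}{2}\right) 5 = - \frac{5}{2} \approx -2.5$)
$E = 0$ ($E = -1 + 1 = 0$)
$n{\left(S \right)} = -4 - S$
$n{\left(E \right)} \left(\frac{1}{\left(2 - 2\right) 7 - 75} + 53\right) = \left(-4 - 0\right) \left(\frac{1}{\left(2 - 2\right) 7 - 75} + 53\right) = \left(-4 + 0\right) \left(\frac{1}{0 \cdot 7 - 75} + 53\right) = - 4 \left(\frac{1}{0 - 75} + 53\right) = - 4 \left(\frac{1}{-75} + 53\right) = - 4 \left(- \frac{1}{75} + 53\right) = \left(-4\right) \frac{3974}{75} = - \frac{15896}{75}$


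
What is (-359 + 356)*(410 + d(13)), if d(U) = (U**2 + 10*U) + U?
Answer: -2166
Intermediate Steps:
d(U) = U**2 + 11*U
(-359 + 356)*(410 + d(13)) = (-359 + 356)*(410 + 13*(11 + 13)) = -3*(410 + 13*24) = -3*(410 + 312) = -3*722 = -2166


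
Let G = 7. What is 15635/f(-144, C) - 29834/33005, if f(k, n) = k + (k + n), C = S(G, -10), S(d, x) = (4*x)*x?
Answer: 73241681/528080 ≈ 138.69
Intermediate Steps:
S(d, x) = 4*x**2
C = 400 (C = 4*(-10)**2 = 4*100 = 400)
f(k, n) = n + 2*k
15635/f(-144, C) - 29834/33005 = 15635/(400 + 2*(-144)) - 29834/33005 = 15635/(400 - 288) - 29834*1/33005 = 15635/112 - 4262/4715 = 73241681/528080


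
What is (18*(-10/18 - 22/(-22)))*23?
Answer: 184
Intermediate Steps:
(18*(-10/18 - 22/(-22)))*23 = (18*(-10*1/18 - 22*(-1/22)))*23 = (18*(-5/9 + 1))*23 = (18*(4/9))*23 = 8*23 = 184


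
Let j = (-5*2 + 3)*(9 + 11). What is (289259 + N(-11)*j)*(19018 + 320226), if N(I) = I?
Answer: 98651815956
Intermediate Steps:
j = -140 (j = (-10 + 3)*20 = -7*20 = -140)
(289259 + N(-11)*j)*(19018 + 320226) = (289259 - 11*(-140))*(19018 + 320226) = (289259 + 1540)*339244 = 290799*339244 = 98651815956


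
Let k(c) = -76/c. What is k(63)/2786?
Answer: -38/87759 ≈ -0.00043300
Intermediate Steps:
k(63)/2786 = -76/63/2786 = -76*1/63*(1/2786) = -76/63*1/2786 = -38/87759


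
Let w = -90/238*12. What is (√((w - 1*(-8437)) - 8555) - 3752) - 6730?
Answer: -10482 + I*√1735258/119 ≈ -10482.0 + 11.07*I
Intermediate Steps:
w = -540/119 (w = -90*1/238*12 = -45/119*12 = -540/119 ≈ -4.5378)
(√((w - 1*(-8437)) - 8555) - 3752) - 6730 = (√((-540/119 - 1*(-8437)) - 8555) - 3752) - 6730 = (√((-540/119 + 8437) - 8555) - 3752) - 6730 = (√(1003463/119 - 8555) - 3752) - 6730 = (√(-14582/119) - 3752) - 6730 = (I*√1735258/119 - 3752) - 6730 = (-3752 + I*√1735258/119) - 6730 = -10482 + I*√1735258/119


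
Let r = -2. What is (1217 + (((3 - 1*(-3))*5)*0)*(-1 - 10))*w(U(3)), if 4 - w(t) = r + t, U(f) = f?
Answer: 3651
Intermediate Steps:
w(t) = 6 - t (w(t) = 4 - (-2 + t) = 4 + (2 - t) = 6 - t)
(1217 + (((3 - 1*(-3))*5)*0)*(-1 - 10))*w(U(3)) = (1217 + (((3 - 1*(-3))*5)*0)*(-1 - 10))*(6 - 1*3) = (1217 + (((3 + 3)*5)*0)*(-11))*(6 - 3) = (1217 + ((6*5)*0)*(-11))*3 = (1217 + (30*0)*(-11))*3 = (1217 + 0*(-11))*3 = (1217 + 0)*3 = 1217*3 = 3651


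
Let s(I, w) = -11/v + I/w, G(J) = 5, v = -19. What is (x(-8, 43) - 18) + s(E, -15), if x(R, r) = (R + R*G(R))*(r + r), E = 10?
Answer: -236327/57 ≈ -4146.1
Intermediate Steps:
s(I, w) = 11/19 + I/w (s(I, w) = -11/(-19) + I/w = -11*(-1/19) + I/w = 11/19 + I/w)
x(R, r) = 12*R*r (x(R, r) = (R + R*5)*(r + r) = (R + 5*R)*(2*r) = (6*R)*(2*r) = 12*R*r)
(x(-8, 43) - 18) + s(E, -15) = (12*(-8)*43 - 18) + (11/19 + 10/(-15)) = (-4128 - 18) + (11/19 + 10*(-1/15)) = -4146 + (11/19 - ⅔) = -4146 - 5/57 = -236327/57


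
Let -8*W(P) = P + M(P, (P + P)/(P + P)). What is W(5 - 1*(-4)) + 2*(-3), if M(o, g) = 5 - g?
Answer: -61/8 ≈ -7.6250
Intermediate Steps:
W(P) = -1/2 - P/8 (W(P) = -(P + (5 - (P + P)/(P + P)))/8 = -(P + (5 - 2*P/(2*P)))/8 = -(P + (5 - 2*P*1/(2*P)))/8 = -(P + (5 - 1*1))/8 = -(P + (5 - 1))/8 = -(P + 4)/8 = -(4 + P)/8 = -1/2 - P/8)
W(5 - 1*(-4)) + 2*(-3) = (-1/2 - (5 - 1*(-4))/8) + 2*(-3) = (-1/2 - (5 + 4)/8) - 6 = (-1/2 - 1/8*9) - 6 = (-1/2 - 9/8) - 6 = -13/8 - 6 = -61/8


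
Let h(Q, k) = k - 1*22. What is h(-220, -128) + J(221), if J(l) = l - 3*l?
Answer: -592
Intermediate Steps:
h(Q, k) = -22 + k (h(Q, k) = k - 22 = -22 + k)
J(l) = -2*l
h(-220, -128) + J(221) = (-22 - 128) - 2*221 = -150 - 442 = -592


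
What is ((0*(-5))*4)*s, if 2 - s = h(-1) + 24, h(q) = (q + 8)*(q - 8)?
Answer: 0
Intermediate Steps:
h(q) = (-8 + q)*(8 + q) (h(q) = (8 + q)*(-8 + q) = (-8 + q)*(8 + q))
s = 41 (s = 2 - ((-64 + (-1)**2) + 24) = 2 - ((-64 + 1) + 24) = 2 - (-63 + 24) = 2 - 1*(-39) = 2 + 39 = 41)
((0*(-5))*4)*s = ((0*(-5))*4)*41 = (0*4)*41 = 0*41 = 0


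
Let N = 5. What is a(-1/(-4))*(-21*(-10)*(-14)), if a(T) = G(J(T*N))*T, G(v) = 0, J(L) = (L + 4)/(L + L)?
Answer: 0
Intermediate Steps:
J(L) = (4 + L)/(2*L) (J(L) = (4 + L)/((2*L)) = (4 + L)*(1/(2*L)) = (4 + L)/(2*L))
a(T) = 0 (a(T) = 0*T = 0)
a(-1/(-4))*(-21*(-10)*(-14)) = 0*(-21*(-10)*(-14)) = 0*(210*(-14)) = 0*(-2940) = 0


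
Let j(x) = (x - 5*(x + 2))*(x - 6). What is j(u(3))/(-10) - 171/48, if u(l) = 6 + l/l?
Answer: 19/80 ≈ 0.23750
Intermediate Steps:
u(l) = 7 (u(l) = 6 + 1 = 7)
j(x) = (-10 - 4*x)*(-6 + x) (j(x) = (x - 5*(2 + x))*(-6 + x) = (x + (-10 - 5*x))*(-6 + x) = (-10 - 4*x)*(-6 + x))
j(u(3))/(-10) - 171/48 = (60 - 4*7**2 + 14*7)/(-10) - 171/48 = (60 - 4*49 + 98)*(-1/10) - 171*1/48 = (60 - 196 + 98)*(-1/10) - 57/16 = -38*(-1/10) - 57/16 = 19/5 - 57/16 = 19/80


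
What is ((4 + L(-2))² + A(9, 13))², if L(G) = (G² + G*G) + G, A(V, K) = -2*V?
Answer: 6724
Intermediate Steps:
L(G) = G + 2*G² (L(G) = (G² + G²) + G = 2*G² + G = G + 2*G²)
((4 + L(-2))² + A(9, 13))² = ((4 - 2*(1 + 2*(-2)))² - 2*9)² = ((4 - 2*(1 - 4))² - 18)² = ((4 - 2*(-3))² - 18)² = ((4 + 6)² - 18)² = (10² - 18)² = (100 - 18)² = 82² = 6724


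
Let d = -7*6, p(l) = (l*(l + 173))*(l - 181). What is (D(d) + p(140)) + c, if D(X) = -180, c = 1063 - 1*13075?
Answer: -1808812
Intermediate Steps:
c = -12012 (c = 1063 - 13075 = -12012)
p(l) = l*(-181 + l)*(173 + l) (p(l) = (l*(173 + l))*(-181 + l) = l*(-181 + l)*(173 + l))
d = -42
(D(d) + p(140)) + c = (-180 + 140*(-31313 + 140**2 - 8*140)) - 12012 = (-180 + 140*(-31313 + 19600 - 1120)) - 12012 = (-180 + 140*(-12833)) - 12012 = (-180 - 1796620) - 12012 = -1796800 - 12012 = -1808812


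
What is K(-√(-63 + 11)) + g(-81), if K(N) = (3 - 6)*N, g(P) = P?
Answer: -81 + 6*I*√13 ≈ -81.0 + 21.633*I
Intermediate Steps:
K(N) = -3*N
K(-√(-63 + 11)) + g(-81) = -(-3)*√(-63 + 11) - 81 = -(-3)*√(-52) - 81 = -(-3)*2*I*√13 - 81 = -(-6)*I*√13 - 81 = 6*I*√13 - 81 = -81 + 6*I*√13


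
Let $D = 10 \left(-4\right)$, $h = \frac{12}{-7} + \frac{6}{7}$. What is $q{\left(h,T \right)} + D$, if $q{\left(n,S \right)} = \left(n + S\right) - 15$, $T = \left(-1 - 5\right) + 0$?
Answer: $- \frac{433}{7} \approx -61.857$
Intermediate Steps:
$T = -6$ ($T = -6 + 0 = -6$)
$h = - \frac{6}{7}$ ($h = 12 \left(- \frac{1}{7}\right) + 6 \cdot \frac{1}{7} = - \frac{12}{7} + \frac{6}{7} = - \frac{6}{7} \approx -0.85714$)
$q{\left(n,S \right)} = -15 + S + n$ ($q{\left(n,S \right)} = \left(S + n\right) - 15 = -15 + S + n$)
$D = -40$
$q{\left(h,T \right)} + D = \left(-15 - 6 - \frac{6}{7}\right) - 40 = - \frac{153}{7} - 40 = - \frac{433}{7}$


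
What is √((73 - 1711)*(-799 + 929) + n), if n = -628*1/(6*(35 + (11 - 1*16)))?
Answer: I*√47912285/15 ≈ 461.46*I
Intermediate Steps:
n = -157/45 (n = -628*1/(6*(35 + (11 - 16))) = -628*1/(6*(35 - 5)) = -628/(30*6) = -628/180 = -628*1/180 = -157/45 ≈ -3.4889)
√((73 - 1711)*(-799 + 929) + n) = √((73 - 1711)*(-799 + 929) - 157/45) = √(-1638*130 - 157/45) = √(-212940 - 157/45) = √(-9582457/45) = I*√47912285/15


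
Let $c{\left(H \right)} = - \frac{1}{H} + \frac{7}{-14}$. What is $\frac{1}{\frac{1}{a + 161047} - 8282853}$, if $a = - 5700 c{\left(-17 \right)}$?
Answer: $- \frac{2780549}{23030878626280} \approx -1.2073 \cdot 10^{-7}$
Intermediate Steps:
$c{\left(H \right)} = - \frac{1}{2} - \frac{1}{H}$ ($c{\left(H \right)} = - \frac{1}{H} + 7 \left(- \frac{1}{14}\right) = - \frac{1}{H} - \frac{1}{2} = - \frac{1}{2} - \frac{1}{H}$)
$a = \frac{42750}{17}$ ($a = - 5700 \frac{-2 - -17}{2 \left(-17\right)} = - 5700 \cdot \frac{1}{2} \left(- \frac{1}{17}\right) \left(-2 + 17\right) = - 5700 \cdot \frac{1}{2} \left(- \frac{1}{17}\right) 15 = \left(-5700\right) \left(- \frac{15}{34}\right) = \frac{42750}{17} \approx 2514.7$)
$\frac{1}{\frac{1}{a + 161047} - 8282853} = \frac{1}{\frac{1}{\frac{42750}{17} + 161047} - 8282853} = \frac{1}{\frac{1}{\frac{2780549}{17}} - 8282853} = \frac{1}{\frac{17}{2780549} - 8282853} = \frac{1}{- \frac{23030878626280}{2780549}} = - \frac{2780549}{23030878626280}$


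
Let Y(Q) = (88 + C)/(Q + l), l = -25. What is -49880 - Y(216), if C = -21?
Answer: -9527147/191 ≈ -49880.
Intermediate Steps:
Y(Q) = 67/(-25 + Q) (Y(Q) = (88 - 21)/(Q - 25) = 67/(-25 + Q))
-49880 - Y(216) = -49880 - 67/(-25 + 216) = -49880 - 67/191 = -9527147/191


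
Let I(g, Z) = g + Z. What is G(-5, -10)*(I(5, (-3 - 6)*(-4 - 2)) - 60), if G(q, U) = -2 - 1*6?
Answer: 8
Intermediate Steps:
G(q, U) = -8 (G(q, U) = -2 - 6 = -8)
I(g, Z) = Z + g
G(-5, -10)*(I(5, (-3 - 6)*(-4 - 2)) - 60) = -8*(((-3 - 6)*(-4 - 2) + 5) - 60) = -8*((-9*(-6) + 5) - 60) = -8*((54 + 5) - 60) = -8*(59 - 60) = -8*(-1) = 8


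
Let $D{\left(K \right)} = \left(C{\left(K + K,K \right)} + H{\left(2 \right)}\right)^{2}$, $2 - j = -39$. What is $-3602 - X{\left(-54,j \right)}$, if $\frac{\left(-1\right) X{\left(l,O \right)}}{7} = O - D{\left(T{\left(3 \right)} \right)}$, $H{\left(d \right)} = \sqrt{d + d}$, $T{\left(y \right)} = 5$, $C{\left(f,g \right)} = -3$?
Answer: $-3322$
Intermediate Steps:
$j = 41$ ($j = 2 - -39 = 2 + 39 = 41$)
$H{\left(d \right)} = \sqrt{2} \sqrt{d}$ ($H{\left(d \right)} = \sqrt{2 d} = \sqrt{2} \sqrt{d}$)
$D{\left(K \right)} = 1$ ($D{\left(K \right)} = \left(-3 + \sqrt{2} \sqrt{2}\right)^{2} = \left(-3 + 2\right)^{2} = \left(-1\right)^{2} = 1$)
$X{\left(l,O \right)} = 7 - 7 O$ ($X{\left(l,O \right)} = - 7 \left(O - 1\right) = - 7 \left(-1 + O\right) = 7 - 7 O$)
$-3602 - X{\left(-54,j \right)} = -3602 - \left(7 - 287\right) = -3602 - -280 = -3602 + 280 = -3322$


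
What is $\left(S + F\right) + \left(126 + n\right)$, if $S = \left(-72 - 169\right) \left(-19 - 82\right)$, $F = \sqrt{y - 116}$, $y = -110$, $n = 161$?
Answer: $24628 + i \sqrt{226} \approx 24628.0 + 15.033 i$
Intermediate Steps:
$F = i \sqrt{226}$ ($F = \sqrt{-110 - 116} = \sqrt{-226} = i \sqrt{226} \approx 15.033 i$)
$S = 24341$ ($S = \left(-241\right) \left(-101\right) = 24341$)
$\left(S + F\right) + \left(126 + n\right) = \left(24341 + i \sqrt{226}\right) + \left(126 + 161\right) = \left(24341 + i \sqrt{226}\right) + 287 = 24628 + i \sqrt{226}$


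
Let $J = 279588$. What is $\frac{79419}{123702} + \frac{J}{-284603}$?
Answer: $- \frac{3994236373}{11735320102} \approx -0.34036$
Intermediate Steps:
$\frac{79419}{123702} + \frac{J}{-284603} = \frac{79419}{123702} + \frac{279588}{-284603} = 79419 \cdot \frac{1}{123702} + 279588 \left(- \frac{1}{284603}\right) = \frac{26473}{41234} - \frac{279588}{284603} = - \frac{3994236373}{11735320102}$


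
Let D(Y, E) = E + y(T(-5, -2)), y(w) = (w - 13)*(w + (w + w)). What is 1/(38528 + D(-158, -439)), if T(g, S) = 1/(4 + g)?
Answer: 1/38131 ≈ 2.6225e-5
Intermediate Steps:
y(w) = 3*w*(-13 + w) (y(w) = (-13 + w)*(w + 2*w) = (-13 + w)*(3*w) = 3*w*(-13 + w))
D(Y, E) = 42 + E (D(Y, E) = E + 3*(-13 + 1/(4 - 5))/(4 - 5) = E + 3*(-13 + 1/(-1))/(-1) = E + 3*(-1)*(-13 - 1) = E + 3*(-1)*(-14) = E + 42 = 42 + E)
1/(38528 + D(-158, -439)) = 1/(38528 + (42 - 439)) = 1/(38528 - 397) = 1/38131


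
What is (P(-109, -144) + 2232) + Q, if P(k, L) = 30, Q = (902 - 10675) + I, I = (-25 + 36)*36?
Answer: -7115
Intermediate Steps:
I = 396 (I = 11*36 = 396)
Q = -9377 (Q = (902 - 10675) + 396 = -9773 + 396 = -9377)
(P(-109, -144) + 2232) + Q = (30 + 2232) - 9377 = 2262 - 9377 = -7115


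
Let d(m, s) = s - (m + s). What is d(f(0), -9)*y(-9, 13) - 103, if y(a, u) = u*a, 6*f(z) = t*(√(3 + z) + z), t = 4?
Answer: -103 + 78*√3 ≈ 32.100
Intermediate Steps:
f(z) = 2*z/3 + 2*√(3 + z)/3 (f(z) = (4*(√(3 + z) + z))/6 = (4*(z + √(3 + z)))/6 = (4*z + 4*√(3 + z))/6 = 2*z/3 + 2*√(3 + z)/3)
y(a, u) = a*u
d(m, s) = -m (d(m, s) = s + (-m - s) = -m)
d(f(0), -9)*y(-9, 13) - 103 = (-((⅔)*0 + 2*√(3 + 0)/3))*(-9*13) - 103 = -(0 + 2*√3/3)*(-117) - 103 = -2*√3/3*(-117) - 103 = 78*√3 - 103 = -103 + 78*√3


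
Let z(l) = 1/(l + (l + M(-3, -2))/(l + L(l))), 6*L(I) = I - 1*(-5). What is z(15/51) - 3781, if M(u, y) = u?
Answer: -1289491/341 ≈ -3781.5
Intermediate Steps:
L(I) = ⅚ + I/6 (L(I) = (I - 1*(-5))/6 = (I + 5)/6 = (5 + I)/6 = ⅚ + I/6)
z(l) = 1/(l + (-3 + l)/(⅚ + 7*l/6)) (z(l) = 1/(l + (l - 3)/(l + (⅚ + l/6))) = 1/(l + (-3 + l)/(⅚ + 7*l/6)))
z(15/51) - 3781 = (5 + 7*(15/51))/(-18 + 7*(15/51)² + 11*(15/51)) - 3781 = (5 + 7*(15*(1/51)))/(-18 + 7*(15*(1/51))² + 11*(15*(1/51))) - 3781 = (5 + 7*(5/17))/(-18 + 7*(5/17)² + 11*(5/17)) - 3781 = (5 + 35/17)/(-18 + 7*(25/289) + 55/17) - 3781 = (120/17)/(-18 + 175/289 + 55/17) - 3781 = (120/17)/(-4092/289) - 3781 = -289/4092*120/17 - 3781 = -170/341 - 3781 = -1289491/341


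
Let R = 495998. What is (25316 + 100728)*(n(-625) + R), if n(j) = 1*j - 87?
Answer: 62427828584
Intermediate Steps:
n(j) = -87 + j (n(j) = j - 87 = -87 + j)
(25316 + 100728)*(n(-625) + R) = (25316 + 100728)*((-87 - 625) + 495998) = 126044*(-712 + 495998) = 126044*495286 = 62427828584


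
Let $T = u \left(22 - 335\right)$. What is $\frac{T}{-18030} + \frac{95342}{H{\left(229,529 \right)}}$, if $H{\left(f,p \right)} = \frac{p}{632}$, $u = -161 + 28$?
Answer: $\frac{1086396254579}{9537870} \approx 1.139 \cdot 10^{5}$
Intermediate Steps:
$u = -133$
$H{\left(f,p \right)} = \frac{p}{632}$ ($H{\left(f,p \right)} = p \frac{1}{632} = \frac{p}{632}$)
$T = 41629$ ($T = - 133 \left(22 - 335\right) = \left(-133\right) \left(-313\right) = 41629$)
$\frac{T}{-18030} + \frac{95342}{H{\left(229,529 \right)}} = \frac{41629}{-18030} + \frac{95342}{\frac{1}{632} \cdot 529} = 41629 \left(- \frac{1}{18030}\right) + \frac{95342}{\frac{529}{632}} = - \frac{41629}{18030} + 95342 \cdot \frac{632}{529} = - \frac{41629}{18030} + \frac{60256144}{529} = \frac{1086396254579}{9537870}$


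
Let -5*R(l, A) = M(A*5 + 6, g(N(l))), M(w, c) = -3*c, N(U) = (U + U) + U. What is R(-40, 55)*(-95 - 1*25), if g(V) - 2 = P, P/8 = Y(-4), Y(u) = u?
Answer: 2160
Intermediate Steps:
N(U) = 3*U (N(U) = 2*U + U = 3*U)
P = -32 (P = 8*(-4) = -32)
g(V) = -30 (g(V) = 2 - 32 = -30)
R(l, A) = -18 (R(l, A) = -(-3)*(-30)/5 = -⅕*90 = -18)
R(-40, 55)*(-95 - 1*25) = -18*(-95 - 1*25) = -18*(-95 - 25) = -18*(-120) = 2160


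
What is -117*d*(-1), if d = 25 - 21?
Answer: 468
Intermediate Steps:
d = 4
-117*d*(-1) = -117*4*(-1) = -468*(-1) = 468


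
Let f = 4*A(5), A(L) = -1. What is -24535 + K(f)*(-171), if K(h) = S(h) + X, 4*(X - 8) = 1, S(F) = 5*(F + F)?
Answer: -76423/4 ≈ -19106.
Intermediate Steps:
f = -4 (f = 4*(-1) = -4)
S(F) = 10*F (S(F) = 5*(2*F) = 10*F)
X = 33/4 (X = 8 + (1/4)*1 = 8 + 1/4 = 33/4 ≈ 8.2500)
K(h) = 33/4 + 10*h (K(h) = 10*h + 33/4 = 33/4 + 10*h)
-24535 + K(f)*(-171) = -24535 + (33/4 + 10*(-4))*(-171) = -24535 + (33/4 - 40)*(-171) = -24535 - 127/4*(-171) = -24535 + 21717/4 = -76423/4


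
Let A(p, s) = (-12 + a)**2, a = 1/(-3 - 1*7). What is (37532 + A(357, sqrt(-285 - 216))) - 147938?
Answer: -11025959/100 ≈ -1.1026e+5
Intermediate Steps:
a = -1/10 (a = 1/(-3 - 7) = 1/(-10) = -1/10 ≈ -0.10000)
A(p, s) = 14641/100 (A(p, s) = (-12 - 1/10)**2 = (-121/10)**2 = 14641/100)
(37532 + A(357, sqrt(-285 - 216))) - 147938 = (37532 + 14641/100) - 147938 = 3767841/100 - 147938 = -11025959/100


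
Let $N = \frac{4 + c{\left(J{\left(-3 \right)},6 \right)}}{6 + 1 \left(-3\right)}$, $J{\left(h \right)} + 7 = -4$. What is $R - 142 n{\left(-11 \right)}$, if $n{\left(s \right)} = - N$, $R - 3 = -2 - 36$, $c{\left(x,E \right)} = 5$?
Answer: $391$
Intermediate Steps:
$J{\left(h \right)} = -11$ ($J{\left(h \right)} = -7 - 4 = -11$)
$R = -35$ ($R = 3 - 38 = -35$)
$N = 3$ ($N = \frac{4 + 5}{6 + 1 \left(-3\right)} = \frac{9}{6 - 3} = \frac{9}{3} = 9 \cdot \frac{1}{3} = 3$)
$n{\left(s \right)} = -3$ ($n{\left(s \right)} = \left(-1\right) 3 = -3$)
$R - 142 n{\left(-11 \right)} = -35 - -426 = -35 + 426 = 391$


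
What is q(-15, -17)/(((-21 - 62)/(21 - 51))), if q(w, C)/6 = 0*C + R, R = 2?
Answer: 360/83 ≈ 4.3373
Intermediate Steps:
q(w, C) = 12 (q(w, C) = 6*(0*C + 2) = 6*(0 + 2) = 6*2 = 12)
q(-15, -17)/(((-21 - 62)/(21 - 51))) = 12/(((-21 - 62)/(21 - 51))) = 12/((-83/(-30))) = 12/((-83*(-1/30))) = 12/(83/30) = 12*(30/83) = 360/83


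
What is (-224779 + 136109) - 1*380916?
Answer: -469586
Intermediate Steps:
(-224779 + 136109) - 1*380916 = -88670 - 380916 = -469586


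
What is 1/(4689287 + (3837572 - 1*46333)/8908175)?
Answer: 8908175/41772993012464 ≈ 2.1325e-7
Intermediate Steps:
1/(4689287 + (3837572 - 1*46333)/8908175) = 1/(4689287 + (3837572 - 46333)*(1/8908175)) = 1/(4689287 + 3791239*(1/8908175)) = 1/(4689287 + 3791239/8908175) = 1/(41772993012464/8908175) = 8908175/41772993012464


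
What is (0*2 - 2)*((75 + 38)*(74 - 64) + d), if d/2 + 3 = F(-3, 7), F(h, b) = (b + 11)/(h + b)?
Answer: -2266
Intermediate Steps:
F(h, b) = (11 + b)/(b + h)
d = 3 (d = -6 + 2*((11 + 7)/(7 - 3)) = -6 + 2*(18/4) = -6 + 2*((¼)*18) = -6 + 2*(9/2) = -6 + 9 = 3)
(0*2 - 2)*((75 + 38)*(74 - 64) + d) = (0*2 - 2)*((75 + 38)*(74 - 64) + 3) = (0 - 2)*(113*10 + 3) = -2*(1130 + 3) = -2*1133 = -2266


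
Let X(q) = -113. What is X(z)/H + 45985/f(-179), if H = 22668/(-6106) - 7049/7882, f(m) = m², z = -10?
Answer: 13174809793349/507415854655 ≈ 25.965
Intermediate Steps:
H = -15836455/3437678 (H = 22668*(-1/6106) - 7049*1/7882 = -11334/3053 - 1007/1126 = -15836455/3437678 ≈ -4.6067)
X(z)/H + 45985/f(-179) = -113/(-15836455/3437678) + 45985/((-179)²) = -113*(-3437678/15836455) + 45985/32041 = 388457614/15836455 + 45985*(1/32041) = 388457614/15836455 + 45985/32041 = 13174809793349/507415854655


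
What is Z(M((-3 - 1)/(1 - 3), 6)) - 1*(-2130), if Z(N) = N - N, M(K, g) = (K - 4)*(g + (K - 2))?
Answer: 2130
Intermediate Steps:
M(K, g) = (-4 + K)*(-2 + K + g) (M(K, g) = (-4 + K)*(g + (-2 + K)) = (-4 + K)*(-2 + K + g))
Z(N) = 0
Z(M((-3 - 1)/(1 - 3), 6)) - 1*(-2130) = 0 - 1*(-2130) = 0 + 2130 = 2130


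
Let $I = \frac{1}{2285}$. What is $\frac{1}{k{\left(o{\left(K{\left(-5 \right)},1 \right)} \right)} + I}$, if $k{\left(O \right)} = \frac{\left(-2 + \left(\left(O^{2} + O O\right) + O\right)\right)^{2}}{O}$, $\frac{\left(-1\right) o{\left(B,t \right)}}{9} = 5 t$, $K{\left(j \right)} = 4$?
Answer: $- \frac{20565}{7322972104} \approx -2.8083 \cdot 10^{-6}$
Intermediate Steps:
$o{\left(B,t \right)} = - 45 t$ ($o{\left(B,t \right)} = - 9 \cdot 5 t = - 45 t$)
$I = \frac{1}{2285} \approx 0.00043764$
$k{\left(O \right)} = \frac{\left(-2 + O + 2 O^{2}\right)^{2}}{O}$ ($k{\left(O \right)} = \frac{\left(-2 + \left(\left(O^{2} + O^{2}\right) + O\right)\right)^{2}}{O} = \frac{\left(-2 + \left(2 O^{2} + O\right)\right)^{2}}{O} = \frac{\left(-2 + \left(O + 2 O^{2}\right)\right)^{2}}{O} = \frac{\left(-2 + O + 2 O^{2}\right)^{2}}{O}$)
$\frac{1}{k{\left(o{\left(K{\left(-5 \right)},1 \right)} \right)} + I} = \frac{1}{\frac{\left(-2 - 45 + 2 \left(\left(-45\right) 1\right)^{2}\right)^{2}}{\left(-45\right) 1} + \frac{1}{2285}} = \frac{1}{\frac{\left(-2 - 45 + 2 \left(-45\right)^{2}\right)^{2}}{-45} + \frac{1}{2285}} = \frac{1}{- \frac{\left(-2 - 45 + 2 \cdot 2025\right)^{2}}{45} + \frac{1}{2285}} = \frac{1}{- \frac{\left(-2 - 45 + 4050\right)^{2}}{45} + \frac{1}{2285}} = \frac{1}{- \frac{4003^{2}}{45} + \frac{1}{2285}} = \frac{1}{\left(- \frac{1}{45}\right) 16024009 + \frac{1}{2285}} = \frac{1}{- \frac{16024009}{45} + \frac{1}{2285}} = \frac{1}{- \frac{7322972104}{20565}} = - \frac{20565}{7322972104}$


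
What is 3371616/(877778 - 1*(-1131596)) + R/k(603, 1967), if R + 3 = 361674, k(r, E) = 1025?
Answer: 365094105177/1029804175 ≈ 354.53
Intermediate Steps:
R = 361671 (R = -3 + 361674 = 361671)
3371616/(877778 - 1*(-1131596)) + R/k(603, 1967) = 3371616/(877778 - 1*(-1131596)) + 361671/1025 = 3371616/(877778 + 1131596) + 361671*(1/1025) = 3371616/2009374 + 361671/1025 = 3371616*(1/2009374) + 361671/1025 = 1685808/1004687 + 361671/1025 = 365094105177/1029804175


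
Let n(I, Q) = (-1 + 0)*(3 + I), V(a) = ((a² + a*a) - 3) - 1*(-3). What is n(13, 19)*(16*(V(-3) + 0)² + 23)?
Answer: -83312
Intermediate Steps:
V(a) = 2*a² (V(a) = ((a² + a²) - 3) + 3 = (2*a² - 3) + 3 = (-3 + 2*a²) + 3 = 2*a²)
n(I, Q) = -3 - I (n(I, Q) = -(3 + I) = -3 - I)
n(13, 19)*(16*(V(-3) + 0)² + 23) = (-3 - 1*13)*(16*(2*(-3)² + 0)² + 23) = (-3 - 13)*(16*(2*9 + 0)² + 23) = -16*(16*(18 + 0)² + 23) = -16*(16*18² + 23) = -16*(16*324 + 23) = -16*(5184 + 23) = -16*5207 = -83312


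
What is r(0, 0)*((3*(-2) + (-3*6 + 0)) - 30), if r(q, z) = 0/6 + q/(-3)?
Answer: 0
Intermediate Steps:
r(q, z) = -q/3 (r(q, z) = 0*(⅙) + q*(-⅓) = 0 - q/3 = -q/3)
r(0, 0)*((3*(-2) + (-3*6 + 0)) - 30) = (-⅓*0)*((3*(-2) + (-3*6 + 0)) - 30) = 0*((-6 + (-18 + 0)) - 30) = 0*((-6 - 18) - 30) = 0*(-24 - 30) = 0*(-54) = 0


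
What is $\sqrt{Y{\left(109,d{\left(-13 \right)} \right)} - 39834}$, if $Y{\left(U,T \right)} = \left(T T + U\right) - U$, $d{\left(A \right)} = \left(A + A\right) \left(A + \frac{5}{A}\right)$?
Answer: $3 \sqrt{9030} \approx 285.08$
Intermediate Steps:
$d{\left(A \right)} = 2 A \left(A + \frac{5}{A}\right)$
$Y{\left(U,T \right)} = T^{2}$ ($Y{\left(U,T \right)} = \left(T^{2} + U\right) - U = \left(U + T^{2}\right) - U = T^{2}$)
$\sqrt{Y{\left(109,d{\left(-13 \right)} \right)} - 39834} = \sqrt{\left(10 + 2 \left(-13\right)^{2}\right)^{2} - 39834} = \sqrt{\left(10 + 2 \cdot 169\right)^{2} - 39834} = \sqrt{\left(10 + 338\right)^{2} - 39834} = \sqrt{348^{2} - 39834} = \sqrt{121104 - 39834} = \sqrt{81270} = 3 \sqrt{9030}$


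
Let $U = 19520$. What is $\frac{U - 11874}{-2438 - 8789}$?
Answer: $- \frac{7646}{11227} \approx -0.68104$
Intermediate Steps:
$\frac{U - 11874}{-2438 - 8789} = \frac{19520 - 11874}{-2438 - 8789} = \frac{7646}{-11227} = 7646 \left(- \frac{1}{11227}\right) = - \frac{7646}{11227}$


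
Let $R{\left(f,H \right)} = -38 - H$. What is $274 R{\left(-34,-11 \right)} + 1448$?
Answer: $-5950$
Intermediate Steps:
$274 R{\left(-34,-11 \right)} + 1448 = 274 \left(-38 - -11\right) + 1448 = 274 \left(-38 + 11\right) + 1448 = 274 \left(-27\right) + 1448 = -7398 + 1448 = -5950$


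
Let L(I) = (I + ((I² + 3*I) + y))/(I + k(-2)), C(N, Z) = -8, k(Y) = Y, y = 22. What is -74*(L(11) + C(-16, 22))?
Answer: -8510/9 ≈ -945.56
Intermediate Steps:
L(I) = (22 + I² + 4*I)/(-2 + I) (L(I) = (I + ((I² + 3*I) + 22))/(I - 2) = (I + (22 + I² + 3*I))/(-2 + I) = (22 + I² + 4*I)/(-2 + I))
-74*(L(11) + C(-16, 22)) = -74*((22 + 11² + 4*11)/(-2 + 11) - 8) = -74*((22 + 121 + 44)/9 - 8) = -74*((⅑)*187 - 8) = -74*(187/9 - 8) = -74*115/9 = -8510/9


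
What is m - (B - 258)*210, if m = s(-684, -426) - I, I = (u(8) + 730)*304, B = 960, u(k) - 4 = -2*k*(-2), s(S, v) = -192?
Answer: -380476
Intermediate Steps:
u(k) = 4 + 4*k (u(k) = 4 - 2*k*(-2) = 4 + 4*k)
I = 232864 (I = ((4 + 4*8) + 730)*304 = ((4 + 32) + 730)*304 = (36 + 730)*304 = 766*304 = 232864)
m = -233056 (m = -192 - 1*232864 = -192 - 232864 = -233056)
m - (B - 258)*210 = -233056 - (960 - 258)*210 = -233056 - 702*210 = -233056 - 1*147420 = -233056 - 147420 = -380476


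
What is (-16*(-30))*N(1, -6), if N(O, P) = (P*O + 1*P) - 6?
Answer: -8640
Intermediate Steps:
N(O, P) = -6 + P + O*P (N(O, P) = (O*P + P) - 6 = (P + O*P) - 6 = -6 + P + O*P)
(-16*(-30))*N(1, -6) = (-16*(-30))*(-6 - 6 + 1*(-6)) = 480*(-6 - 6 - 6) = 480*(-18) = -8640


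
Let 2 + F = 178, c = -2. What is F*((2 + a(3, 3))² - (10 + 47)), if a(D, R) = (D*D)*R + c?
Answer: 118272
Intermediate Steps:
F = 176 (F = -2 + 178 = 176)
a(D, R) = -2 + R*D² (a(D, R) = (D*D)*R - 2 = D²*R - 2 = R*D² - 2 = -2 + R*D²)
F*((2 + a(3, 3))² - (10 + 47)) = 176*((2 + (-2 + 3*3²))² - (10 + 47)) = 176*((2 + (-2 + 3*9))² - 1*57) = 176*((2 + (-2 + 27))² - 57) = 176*((2 + 25)² - 57) = 176*(27² - 57) = 176*(729 - 57) = 176*672 = 118272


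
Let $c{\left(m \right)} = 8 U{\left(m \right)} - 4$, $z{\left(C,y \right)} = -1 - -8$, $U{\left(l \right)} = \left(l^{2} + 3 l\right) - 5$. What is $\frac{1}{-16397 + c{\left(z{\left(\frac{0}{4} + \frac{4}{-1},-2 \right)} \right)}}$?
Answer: $- \frac{1}{15881} \approx -6.2968 \cdot 10^{-5}$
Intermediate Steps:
$U{\left(l \right)} = -5 + l^{2} + 3 l$
$z{\left(C,y \right)} = 7$ ($z{\left(C,y \right)} = -1 + 8 = 7$)
$c{\left(m \right)} = -44 + 8 m^{2} + 24 m$ ($c{\left(m \right)} = 8 \left(-5 + m^{2} + 3 m\right) - 4 = \left(-40 + 8 m^{2} + 24 m\right) - 4 = -44 + 8 m^{2} + 24 m$)
$\frac{1}{-16397 + c{\left(z{\left(\frac{0}{4} + \frac{4}{-1},-2 \right)} \right)}} = \frac{1}{-16397 + \left(-44 + 8 \cdot 7^{2} + 24 \cdot 7\right)} = \frac{1}{-16397 + \left(-44 + 8 \cdot 49 + 168\right)} = \frac{1}{-16397 + \left(-44 + 392 + 168\right)} = \frac{1}{-16397 + 516} = \frac{1}{-15881} = - \frac{1}{15881}$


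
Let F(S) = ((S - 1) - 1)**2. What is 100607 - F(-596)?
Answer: -256997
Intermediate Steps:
F(S) = (-2 + S)**2 (F(S) = ((-1 + S) - 1)**2 = (-2 + S)**2)
100607 - F(-596) = 100607 - (-2 - 596)**2 = 100607 - 1*(-598)**2 = 100607 - 1*357604 = 100607 - 357604 = -256997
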